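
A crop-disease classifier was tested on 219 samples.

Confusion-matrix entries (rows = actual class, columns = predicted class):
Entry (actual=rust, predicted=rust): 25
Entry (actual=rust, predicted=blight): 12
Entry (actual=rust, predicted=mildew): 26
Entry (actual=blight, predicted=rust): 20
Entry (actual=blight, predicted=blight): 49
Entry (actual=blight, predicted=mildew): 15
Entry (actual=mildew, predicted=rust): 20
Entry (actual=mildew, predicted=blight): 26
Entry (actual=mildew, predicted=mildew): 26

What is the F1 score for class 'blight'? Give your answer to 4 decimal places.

0.5731

Treat 'blight' as positive and all other classes as negative.
F1 score = 2·TP/(2·TP+FP+FN).
blight: TP=49, FP=12+26=38, FN=20+15=35 → 98/171 = 0.57310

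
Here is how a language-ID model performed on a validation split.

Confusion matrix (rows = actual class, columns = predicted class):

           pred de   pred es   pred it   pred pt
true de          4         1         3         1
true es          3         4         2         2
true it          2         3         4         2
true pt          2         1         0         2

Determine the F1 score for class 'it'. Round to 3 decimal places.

0.400

Treat 'it' as positive and all other classes as negative.
F1 score = 2·TP/(2·TP+FP+FN).
it: TP=4, FP=3+2+0=5, FN=2+3+2=7 → 8/20 = 0.4000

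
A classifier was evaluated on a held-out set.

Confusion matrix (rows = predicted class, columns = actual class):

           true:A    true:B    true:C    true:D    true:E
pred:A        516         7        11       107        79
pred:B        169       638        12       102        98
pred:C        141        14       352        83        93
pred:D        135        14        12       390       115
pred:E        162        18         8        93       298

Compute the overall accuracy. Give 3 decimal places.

Accuracy = trace / total = (516+638+352+390+298=2194) / 3667 = 2194/3667 = 0.598

0.598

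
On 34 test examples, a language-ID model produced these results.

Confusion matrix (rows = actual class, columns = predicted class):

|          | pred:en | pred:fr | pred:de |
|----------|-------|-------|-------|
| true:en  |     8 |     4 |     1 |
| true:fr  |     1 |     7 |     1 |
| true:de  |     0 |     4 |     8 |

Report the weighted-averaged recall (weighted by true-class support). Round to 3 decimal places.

Per-class recall (TP/(TP+FN)):
  en: TP=8, FN=4+1=5 → 8/13 = 0.6154
  fr: TP=7, FN=1+1=2 → 7/9 = 0.7778
  de: TP=8, FN=0+4=4 → 8/12 = 0.6667
Weighted-recall = Σ (supportᵢ/N)·recallᵢ with N=34: (13/34)·0.6154 + (9/34)·0.7778 + (12/34)·0.6667 = 0.676

0.676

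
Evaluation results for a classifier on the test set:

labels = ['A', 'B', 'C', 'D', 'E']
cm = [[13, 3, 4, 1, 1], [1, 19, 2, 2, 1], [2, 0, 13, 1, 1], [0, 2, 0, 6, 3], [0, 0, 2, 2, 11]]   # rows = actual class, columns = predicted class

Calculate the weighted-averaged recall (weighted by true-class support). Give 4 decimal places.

Per-class recall (TP/(TP+FN)):
  A: TP=13, FN=3+4+1+1=9 → 13/22 = 0.59091
  B: TP=19, FN=1+2+2+1=6 → 19/25 = 0.76000
  C: TP=13, FN=2+0+1+1=4 → 13/17 = 0.76471
  D: TP=6, FN=0+2+0+3=5 → 6/11 = 0.54545
  E: TP=11, FN=0+0+2+2=4 → 11/15 = 0.73333
Weighted-recall = Σ (supportᵢ/N)·recallᵢ with N=90: (22/90)·0.59091 + (25/90)·0.76000 + (17/90)·0.76471 + (11/90)·0.54545 + (15/90)·0.73333 = 0.6889

0.6889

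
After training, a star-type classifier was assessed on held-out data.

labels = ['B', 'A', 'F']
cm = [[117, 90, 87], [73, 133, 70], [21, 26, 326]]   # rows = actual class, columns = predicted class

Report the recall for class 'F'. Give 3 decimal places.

Treat 'F' as positive and all other classes as negative.
recall = TP/(TP+FN).
F: TP=326, FN=21+26=47 → 326/373 = 0.8740

0.874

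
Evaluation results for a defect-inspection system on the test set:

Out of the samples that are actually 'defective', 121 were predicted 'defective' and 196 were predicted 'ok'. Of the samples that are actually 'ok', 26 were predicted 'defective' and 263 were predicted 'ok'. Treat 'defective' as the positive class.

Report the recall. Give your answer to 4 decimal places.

Recall = TP/(TP+FN) = 121/(121+196) = 121/317 = 0.3817

0.3817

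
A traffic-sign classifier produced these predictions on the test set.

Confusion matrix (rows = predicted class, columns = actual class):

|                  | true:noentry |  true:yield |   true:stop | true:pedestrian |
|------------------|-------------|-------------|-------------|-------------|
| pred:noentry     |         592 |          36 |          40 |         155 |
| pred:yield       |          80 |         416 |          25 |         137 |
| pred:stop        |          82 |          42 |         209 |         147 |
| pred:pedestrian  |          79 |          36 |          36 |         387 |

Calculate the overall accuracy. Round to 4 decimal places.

0.6419

Accuracy = trace / total = (592+416+209+387=1604) / 2499 = 1604/2499 = 0.6419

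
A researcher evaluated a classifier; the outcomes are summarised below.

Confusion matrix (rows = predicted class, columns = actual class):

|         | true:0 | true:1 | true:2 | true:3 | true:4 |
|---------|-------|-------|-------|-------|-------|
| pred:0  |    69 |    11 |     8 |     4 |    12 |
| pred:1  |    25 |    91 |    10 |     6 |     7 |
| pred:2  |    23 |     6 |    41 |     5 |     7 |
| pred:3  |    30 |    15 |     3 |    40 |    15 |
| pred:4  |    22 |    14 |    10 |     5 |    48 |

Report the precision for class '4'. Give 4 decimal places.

One-vs-rest for '4': TP = diagonal; FP = other classes predicted '4'; FN = '4' predicted as other.
precision = TP/(TP+FP).
4: TP=48, FP=22+14+10+5=51 → 48/99 = 0.48485

0.4848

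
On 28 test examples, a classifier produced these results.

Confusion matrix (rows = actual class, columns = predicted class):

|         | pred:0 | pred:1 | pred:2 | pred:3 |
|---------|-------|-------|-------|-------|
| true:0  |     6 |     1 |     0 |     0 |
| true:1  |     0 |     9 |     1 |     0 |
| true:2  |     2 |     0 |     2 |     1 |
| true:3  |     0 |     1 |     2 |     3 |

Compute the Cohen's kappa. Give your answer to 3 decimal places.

Observed agreement pₒ = trace/N = 20/28 = 0.7143
Expected agreement pₑ = Σ (rowᵢ·colᵢ)/N² = (7·8 + 10·11 + 5·5 + 6·4)/28² = 0.2742
κ = (pₒ − pₑ)/(1 − pₑ) = (0.7143 − 0.2742)/(1 − 0.2742) = 0.606

0.606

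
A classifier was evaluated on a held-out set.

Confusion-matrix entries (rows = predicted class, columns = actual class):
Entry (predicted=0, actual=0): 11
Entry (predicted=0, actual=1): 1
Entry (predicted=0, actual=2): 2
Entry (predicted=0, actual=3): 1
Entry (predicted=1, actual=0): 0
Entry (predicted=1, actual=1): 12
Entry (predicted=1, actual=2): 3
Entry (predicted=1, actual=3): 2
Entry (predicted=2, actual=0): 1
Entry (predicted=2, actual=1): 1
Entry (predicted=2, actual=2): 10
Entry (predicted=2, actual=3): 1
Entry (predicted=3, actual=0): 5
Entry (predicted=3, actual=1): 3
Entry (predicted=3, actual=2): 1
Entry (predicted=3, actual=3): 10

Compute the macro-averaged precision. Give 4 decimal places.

0.6837

Per-class precision (TP/(TP+FP)):
  0: TP=11, FP=1+2+1=4 → 11/15 = 0.73333
  1: TP=12, FP=0+3+2=5 → 12/17 = 0.70588
  2: TP=10, FP=1+1+1=3 → 10/13 = 0.76923
  3: TP=10, FP=5+3+1=9 → 10/19 = 0.52632
Macro-precision = mean = (0.73333 + 0.70588 + 0.76923 + 0.52632) / 4 = 0.6837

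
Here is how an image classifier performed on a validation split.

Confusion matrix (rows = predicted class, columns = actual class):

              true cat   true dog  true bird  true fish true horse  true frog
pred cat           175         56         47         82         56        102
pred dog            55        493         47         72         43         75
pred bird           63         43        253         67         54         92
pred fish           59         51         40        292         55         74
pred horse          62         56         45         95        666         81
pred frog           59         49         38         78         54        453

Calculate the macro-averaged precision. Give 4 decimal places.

0.5337

Per-class precision (TP/(TP+FP)):
  cat: TP=175, FP=56+47+82+56+102=343 → 175/518 = 0.33784
  dog: TP=493, FP=55+47+72+43+75=292 → 493/785 = 0.62803
  bird: TP=253, FP=63+43+67+54+92=319 → 253/572 = 0.44231
  fish: TP=292, FP=59+51+40+55+74=279 → 292/571 = 0.51138
  horse: TP=666, FP=62+56+45+95+81=339 → 666/1005 = 0.66269
  frog: TP=453, FP=59+49+38+78+54=278 → 453/731 = 0.61970
Macro-precision = mean = (0.33784 + 0.62803 + 0.44231 + 0.51138 + 0.66269 + 0.61970) / 6 = 0.5337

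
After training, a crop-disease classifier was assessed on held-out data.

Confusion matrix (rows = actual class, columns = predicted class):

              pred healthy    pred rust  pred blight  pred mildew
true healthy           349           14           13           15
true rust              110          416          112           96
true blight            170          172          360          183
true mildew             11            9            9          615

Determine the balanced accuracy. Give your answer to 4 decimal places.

0.7053

Balanced accuracy = mean of per-class recall.
  healthy: recall = 349/391 = 0.89258
  rust: recall = 416/734 = 0.56676
  blight: recall = 360/885 = 0.40678
  mildew: recall = 615/644 = 0.95497
Mean = (0.89258 + 0.56676 + 0.40678 + 0.95497) / 4 = 0.7053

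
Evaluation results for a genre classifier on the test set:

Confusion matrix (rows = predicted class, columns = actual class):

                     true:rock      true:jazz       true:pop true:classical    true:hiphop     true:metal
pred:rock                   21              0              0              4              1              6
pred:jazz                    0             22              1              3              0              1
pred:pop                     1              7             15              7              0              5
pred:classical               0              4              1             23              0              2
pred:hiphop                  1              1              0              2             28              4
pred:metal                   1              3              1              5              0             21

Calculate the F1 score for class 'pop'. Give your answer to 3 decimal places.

F1 score = 2·TP/(2·TP+FP+FN).
pop: TP=15, FP=1+7+7+0+5=20, FN=0+1+1+0+1=3 → 30/53 = 0.5660

0.566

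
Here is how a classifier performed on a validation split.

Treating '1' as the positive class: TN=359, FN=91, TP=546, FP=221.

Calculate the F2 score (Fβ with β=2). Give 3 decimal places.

Fβ = (1+β²)·TP / ((1+β²)·TP + β²·FN + FP), with β²=4
= 5·546 / (5·546 + 4·91 + 221) = 0.824

0.824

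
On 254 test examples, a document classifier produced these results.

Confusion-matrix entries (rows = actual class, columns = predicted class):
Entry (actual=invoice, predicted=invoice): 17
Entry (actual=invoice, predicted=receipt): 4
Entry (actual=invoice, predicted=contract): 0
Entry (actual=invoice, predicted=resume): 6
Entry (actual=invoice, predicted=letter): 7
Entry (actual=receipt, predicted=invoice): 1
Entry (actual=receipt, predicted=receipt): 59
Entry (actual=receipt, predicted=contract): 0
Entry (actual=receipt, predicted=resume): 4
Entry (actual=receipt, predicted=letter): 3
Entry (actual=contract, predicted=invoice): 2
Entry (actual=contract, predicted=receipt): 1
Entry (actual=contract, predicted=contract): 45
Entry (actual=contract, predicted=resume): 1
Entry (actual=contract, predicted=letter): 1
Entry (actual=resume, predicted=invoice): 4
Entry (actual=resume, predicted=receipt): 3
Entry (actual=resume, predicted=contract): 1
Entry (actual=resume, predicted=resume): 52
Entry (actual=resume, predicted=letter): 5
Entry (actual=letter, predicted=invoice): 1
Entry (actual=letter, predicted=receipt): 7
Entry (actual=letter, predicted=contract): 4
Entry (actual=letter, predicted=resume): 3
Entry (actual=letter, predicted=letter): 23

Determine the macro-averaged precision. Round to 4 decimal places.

Per-class precision (TP/(TP+FP)):
  invoice: TP=17, FP=1+2+4+1=8 → 17/25 = 0.68000
  receipt: TP=59, FP=4+1+3+7=15 → 59/74 = 0.79730
  contract: TP=45, FP=0+0+1+4=5 → 45/50 = 0.90000
  resume: TP=52, FP=6+4+1+3=14 → 52/66 = 0.78788
  letter: TP=23, FP=7+3+1+5=16 → 23/39 = 0.58974
Macro-precision = mean = (0.68000 + 0.79730 + 0.90000 + 0.78788 + 0.58974) / 5 = 0.7510

0.7510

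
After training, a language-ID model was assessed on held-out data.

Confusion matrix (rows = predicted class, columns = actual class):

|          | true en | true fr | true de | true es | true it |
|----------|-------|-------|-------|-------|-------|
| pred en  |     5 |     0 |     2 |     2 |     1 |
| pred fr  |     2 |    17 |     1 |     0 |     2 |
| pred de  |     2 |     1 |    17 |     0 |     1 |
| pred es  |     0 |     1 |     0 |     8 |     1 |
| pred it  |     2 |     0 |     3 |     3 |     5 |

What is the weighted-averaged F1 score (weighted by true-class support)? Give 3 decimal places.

Per-class F1 score (2·TP/(2·TP+FP+FN)):
  en: TP=5, FP=0+2+2+1=5, FN=2+2+0+2=6 → 10/21 = 0.4762
  fr: TP=17, FP=2+1+0+2=5, FN=0+1+1+0=2 → 34/41 = 0.8293
  de: TP=17, FP=2+1+0+1=4, FN=2+1+0+3=6 → 34/44 = 0.7727
  es: TP=8, FP=0+1+0+1=2, FN=2+0+0+3=5 → 16/23 = 0.6957
  it: TP=5, FP=2+0+3+3=8, FN=1+2+1+1=5 → 10/23 = 0.4348
Weighted-F1 score = Σ (supportᵢ/N)·F1 scoreᵢ with N=76: (11/76)·0.4762 + (19/76)·0.8293 + (23/76)·0.7727 + (13/76)·0.6957 + (10/76)·0.4348 = 0.686

0.686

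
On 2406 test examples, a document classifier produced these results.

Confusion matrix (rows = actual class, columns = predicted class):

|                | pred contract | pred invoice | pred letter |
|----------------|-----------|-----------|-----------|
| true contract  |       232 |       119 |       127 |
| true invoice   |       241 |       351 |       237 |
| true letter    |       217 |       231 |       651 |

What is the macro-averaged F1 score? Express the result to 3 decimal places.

0.491

Per-class F1 score (2·TP/(2·TP+FP+FN)):
  contract: TP=232, FP=241+217=458, FN=119+127=246 → 464/1168 = 0.3973
  invoice: TP=351, FP=119+231=350, FN=241+237=478 → 702/1530 = 0.4588
  letter: TP=651, FP=127+237=364, FN=217+231=448 → 1302/2114 = 0.6159
Macro-F1 score = mean = (0.3973 + 0.4588 + 0.6159) / 3 = 0.491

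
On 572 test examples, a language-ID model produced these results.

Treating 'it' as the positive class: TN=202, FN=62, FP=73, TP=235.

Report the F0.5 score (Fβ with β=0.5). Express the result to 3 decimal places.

0.768

Fβ = (1+β²)·TP / ((1+β²)·TP + β²·FN + FP), with β²=1/4
= 1.25·235 / (1.25·235 + 0.25·62 + 73) = 0.768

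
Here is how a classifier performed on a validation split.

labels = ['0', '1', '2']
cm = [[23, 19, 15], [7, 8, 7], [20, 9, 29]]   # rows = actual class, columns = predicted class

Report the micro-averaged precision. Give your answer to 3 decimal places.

0.438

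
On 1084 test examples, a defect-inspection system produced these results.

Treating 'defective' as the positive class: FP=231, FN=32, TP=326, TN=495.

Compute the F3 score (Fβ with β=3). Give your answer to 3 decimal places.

Fβ = (1+β²)·TP / ((1+β²)·TP + β²·FN + FP), with β²=9
= 10·326 / (10·326 + 9·32 + 231) = 0.863

0.863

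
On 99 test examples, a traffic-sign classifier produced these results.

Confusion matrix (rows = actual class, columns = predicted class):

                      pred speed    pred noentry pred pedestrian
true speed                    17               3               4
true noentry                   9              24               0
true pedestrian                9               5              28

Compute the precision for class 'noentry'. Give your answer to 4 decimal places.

0.7500

Take TP from the diagonal, FP from the rest of the 'noentry' prediction marginal, FN from the rest of the 'noentry' actual marginal.
precision = TP/(TP+FP).
noentry: TP=24, FP=3+5=8 → 24/32 = 0.75000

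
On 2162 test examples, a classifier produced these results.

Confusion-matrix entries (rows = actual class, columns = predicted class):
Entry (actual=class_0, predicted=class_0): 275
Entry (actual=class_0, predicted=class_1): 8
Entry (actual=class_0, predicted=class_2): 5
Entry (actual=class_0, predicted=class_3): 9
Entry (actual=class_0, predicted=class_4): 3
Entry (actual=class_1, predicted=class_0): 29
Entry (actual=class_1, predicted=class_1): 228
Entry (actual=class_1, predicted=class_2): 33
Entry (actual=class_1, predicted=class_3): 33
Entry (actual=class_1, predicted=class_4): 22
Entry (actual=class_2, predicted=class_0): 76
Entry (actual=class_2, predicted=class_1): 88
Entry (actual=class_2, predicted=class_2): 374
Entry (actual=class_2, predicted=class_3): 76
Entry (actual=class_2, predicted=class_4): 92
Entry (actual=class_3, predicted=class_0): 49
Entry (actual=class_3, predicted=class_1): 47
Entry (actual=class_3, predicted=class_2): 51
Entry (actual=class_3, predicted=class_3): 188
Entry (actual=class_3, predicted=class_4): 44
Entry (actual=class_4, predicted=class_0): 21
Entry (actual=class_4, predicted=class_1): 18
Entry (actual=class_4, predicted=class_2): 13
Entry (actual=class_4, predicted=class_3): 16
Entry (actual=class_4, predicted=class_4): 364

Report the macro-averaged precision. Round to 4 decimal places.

0.6520

Per-class precision (TP/(TP+FP)):
  class_0: TP=275, FP=29+76+49+21=175 → 275/450 = 0.61111
  class_1: TP=228, FP=8+88+47+18=161 → 228/389 = 0.58612
  class_2: TP=374, FP=5+33+51+13=102 → 374/476 = 0.78571
  class_3: TP=188, FP=9+33+76+16=134 → 188/322 = 0.58385
  class_4: TP=364, FP=3+22+92+44=161 → 364/525 = 0.69333
Macro-precision = mean = (0.61111 + 0.58612 + 0.78571 + 0.58385 + 0.69333) / 5 = 0.6520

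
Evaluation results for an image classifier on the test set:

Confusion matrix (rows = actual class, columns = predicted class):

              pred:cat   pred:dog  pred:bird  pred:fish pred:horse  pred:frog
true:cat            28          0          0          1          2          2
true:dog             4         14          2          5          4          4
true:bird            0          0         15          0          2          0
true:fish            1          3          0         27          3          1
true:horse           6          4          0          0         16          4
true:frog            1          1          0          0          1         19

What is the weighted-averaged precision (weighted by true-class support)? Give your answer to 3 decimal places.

0.699

Per-class precision (TP/(TP+FP)):
  cat: TP=28, FP=4+0+1+6+1=12 → 28/40 = 0.7000
  dog: TP=14, FP=0+0+3+4+1=8 → 14/22 = 0.6364
  bird: TP=15, FP=0+2+0+0+0=2 → 15/17 = 0.8824
  fish: TP=27, FP=1+5+0+0+0=6 → 27/33 = 0.8182
  horse: TP=16, FP=2+4+2+3+1=12 → 16/28 = 0.5714
  frog: TP=19, FP=2+4+0+1+4=11 → 19/30 = 0.6333
Weighted-precision = Σ (supportᵢ/N)·precisionᵢ with N=170: (33/170)·0.7000 + (33/170)·0.6364 + (17/170)·0.8824 + (35/170)·0.8182 + (30/170)·0.5714 + (22/170)·0.6333 = 0.699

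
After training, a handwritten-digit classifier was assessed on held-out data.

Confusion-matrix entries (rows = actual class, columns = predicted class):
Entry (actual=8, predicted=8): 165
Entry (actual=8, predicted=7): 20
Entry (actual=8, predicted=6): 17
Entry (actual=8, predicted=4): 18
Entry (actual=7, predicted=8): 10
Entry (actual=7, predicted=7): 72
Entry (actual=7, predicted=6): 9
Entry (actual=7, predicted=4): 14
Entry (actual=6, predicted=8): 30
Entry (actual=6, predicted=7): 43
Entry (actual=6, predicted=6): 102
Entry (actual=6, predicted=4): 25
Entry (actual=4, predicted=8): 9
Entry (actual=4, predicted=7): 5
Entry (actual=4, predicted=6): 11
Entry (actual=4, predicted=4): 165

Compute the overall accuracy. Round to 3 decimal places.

Accuracy = trace / total = (165+72+102+165=504) / 715 = 504/715 = 0.705

0.705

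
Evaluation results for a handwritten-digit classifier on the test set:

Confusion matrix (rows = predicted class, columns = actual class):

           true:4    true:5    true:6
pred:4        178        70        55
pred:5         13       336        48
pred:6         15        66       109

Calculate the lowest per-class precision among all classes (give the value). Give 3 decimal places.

0.574

Per-class precision (TP/(TP+FP)):
  4: TP=178, FP=70+55=125 → 178/303 = 0.5875
  5: TP=336, FP=13+48=61 → 336/397 = 0.8463
  6: TP=109, FP=15+66=81 → 109/190 = 0.5737
Lowest is class '6' with precision = 0.574.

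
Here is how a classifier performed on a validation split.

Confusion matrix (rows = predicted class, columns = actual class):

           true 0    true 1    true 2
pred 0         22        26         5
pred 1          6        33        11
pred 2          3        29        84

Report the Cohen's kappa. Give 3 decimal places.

0.422

Observed agreement pₒ = trace/N = 139/219 = 0.6347
Expected agreement pₑ = Σ (rowᵢ·colᵢ)/N² = (31·53 + 88·50 + 100·116)/219² = 0.3679
κ = (pₒ − pₑ)/(1 − pₑ) = (0.6347 − 0.3679)/(1 − 0.3679) = 0.422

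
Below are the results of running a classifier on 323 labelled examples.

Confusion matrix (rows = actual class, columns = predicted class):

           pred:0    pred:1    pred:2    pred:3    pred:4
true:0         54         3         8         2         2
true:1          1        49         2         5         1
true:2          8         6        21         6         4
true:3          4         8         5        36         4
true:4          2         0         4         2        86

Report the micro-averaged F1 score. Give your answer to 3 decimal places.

0.762

Micro-averaging pools counts across classes: ΣTP=246, ΣFP=77, ΣFN=77.
Micro-F1 score = 2·TP/(2·TP+FP+FN) on pooled counts = 0.762 (equals overall accuracy in single-label multiclass).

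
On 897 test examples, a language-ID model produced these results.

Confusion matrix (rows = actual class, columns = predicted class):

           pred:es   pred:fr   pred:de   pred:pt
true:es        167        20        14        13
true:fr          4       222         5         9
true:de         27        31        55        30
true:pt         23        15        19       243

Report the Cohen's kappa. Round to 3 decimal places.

0.679

Observed agreement pₒ = trace/N = 687/897 = 0.7659
Expected agreement pₑ = Σ (rowᵢ·colᵢ)/N² = (214·221 + 240·288 + 143·93 + 300·295)/897² = 0.2712
κ = (pₒ − pₑ)/(1 − pₑ) = (0.7659 − 0.2712)/(1 − 0.2712) = 0.679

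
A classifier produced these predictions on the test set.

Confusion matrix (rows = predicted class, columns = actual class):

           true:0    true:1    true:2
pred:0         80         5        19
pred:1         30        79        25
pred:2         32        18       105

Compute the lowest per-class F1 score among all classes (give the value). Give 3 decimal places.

0.650

Per-class F1 score (2·TP/(2·TP+FP+FN)):
  0: TP=80, FP=5+19=24, FN=30+32=62 → 160/246 = 0.6504
  1: TP=79, FP=30+25=55, FN=5+18=23 → 158/236 = 0.6695
  2: TP=105, FP=32+18=50, FN=19+25=44 → 210/304 = 0.6908
Lowest is class '0' with F1 score = 0.650.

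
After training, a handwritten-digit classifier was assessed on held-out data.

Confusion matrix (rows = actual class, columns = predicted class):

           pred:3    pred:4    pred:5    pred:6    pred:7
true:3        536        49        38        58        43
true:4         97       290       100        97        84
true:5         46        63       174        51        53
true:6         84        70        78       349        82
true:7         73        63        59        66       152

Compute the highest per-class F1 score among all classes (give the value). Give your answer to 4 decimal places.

Per-class F1 score (2·TP/(2·TP+FP+FN)):
  3: TP=536, FP=97+46+84+73=300, FN=49+38+58+43=188 → 1072/1560 = 0.68718
  4: TP=290, FP=49+63+70+63=245, FN=97+100+97+84=378 → 580/1203 = 0.48213
  5: TP=174, FP=38+100+78+59=275, FN=46+63+51+53=213 → 348/836 = 0.41627
  6: TP=349, FP=58+97+51+66=272, FN=84+70+78+82=314 → 698/1284 = 0.54361
  7: TP=152, FP=43+84+53+82=262, FN=73+63+59+66=261 → 304/827 = 0.36759
Highest is class '3' with F1 score = 0.6872.

0.6872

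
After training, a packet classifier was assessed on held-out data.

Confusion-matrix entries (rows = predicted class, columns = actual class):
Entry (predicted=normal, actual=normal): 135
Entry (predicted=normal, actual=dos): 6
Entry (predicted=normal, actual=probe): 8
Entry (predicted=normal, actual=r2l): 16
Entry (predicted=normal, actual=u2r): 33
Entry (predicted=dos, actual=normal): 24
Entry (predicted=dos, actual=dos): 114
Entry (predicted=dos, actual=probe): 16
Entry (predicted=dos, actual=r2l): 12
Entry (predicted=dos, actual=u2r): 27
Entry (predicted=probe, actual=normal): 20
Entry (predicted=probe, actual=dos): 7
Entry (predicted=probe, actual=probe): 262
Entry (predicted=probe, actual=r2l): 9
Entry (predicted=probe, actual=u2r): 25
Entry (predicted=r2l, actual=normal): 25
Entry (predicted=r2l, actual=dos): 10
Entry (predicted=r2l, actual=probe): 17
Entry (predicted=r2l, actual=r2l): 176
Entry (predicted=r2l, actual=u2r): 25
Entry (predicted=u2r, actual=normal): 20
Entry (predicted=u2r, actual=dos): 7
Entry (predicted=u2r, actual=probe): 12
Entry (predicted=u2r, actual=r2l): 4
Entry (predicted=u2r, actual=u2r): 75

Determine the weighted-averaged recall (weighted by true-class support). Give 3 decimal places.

0.702

Per-class recall (TP/(TP+FN)):
  normal: TP=135, FN=24+20+25+20=89 → 135/224 = 0.6027
  dos: TP=114, FN=6+7+10+7=30 → 114/144 = 0.7917
  probe: TP=262, FN=8+16+17+12=53 → 262/315 = 0.8317
  r2l: TP=176, FN=16+12+9+4=41 → 176/217 = 0.8111
  u2r: TP=75, FN=33+27+25+25=110 → 75/185 = 0.4054
Weighted-recall = Σ (supportᵢ/N)·recallᵢ with N=1085: (224/1085)·0.6027 + (144/1085)·0.7917 + (315/1085)·0.8317 + (217/1085)·0.8111 + (185/1085)·0.4054 = 0.702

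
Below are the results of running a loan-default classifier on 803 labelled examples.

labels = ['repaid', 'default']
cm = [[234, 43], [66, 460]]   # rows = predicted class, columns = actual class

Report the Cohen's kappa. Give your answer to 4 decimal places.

Observed agreement pₒ = trace/N = 694/803 = 0.86426
Expected agreement pₑ = Σ (rowᵢ·colᵢ)/N² = (300·277 + 503·526)/803² = 0.53920
κ = (pₒ − pₑ)/(1 − pₑ) = (0.86426 − 0.53920)/(1 − 0.53920) = 0.7054

0.7054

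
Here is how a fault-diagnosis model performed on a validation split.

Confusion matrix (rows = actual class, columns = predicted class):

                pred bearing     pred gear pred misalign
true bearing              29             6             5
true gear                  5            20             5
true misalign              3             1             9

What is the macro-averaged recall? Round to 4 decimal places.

Per-class recall (TP/(TP+FN)):
  bearing: TP=29, FN=6+5=11 → 29/40 = 0.72500
  gear: TP=20, FN=5+5=10 → 20/30 = 0.66667
  misalign: TP=9, FN=3+1=4 → 9/13 = 0.69231
Macro-recall = mean = (0.72500 + 0.66667 + 0.69231) / 3 = 0.6947

0.6947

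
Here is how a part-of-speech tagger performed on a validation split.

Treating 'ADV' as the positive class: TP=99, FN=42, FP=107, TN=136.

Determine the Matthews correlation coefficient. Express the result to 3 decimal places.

0.253

MCC = (TP·TN − FP·FN) / √((TP+FP)(TP+FN)(TN+FP)(TN+FN))
Numerator = 99·136 − 107·42 = 8970
Denominator = √(206·141·243·178) = √1256355684 = 35445.1080
MCC = 8970 / 35445.1080 = 0.253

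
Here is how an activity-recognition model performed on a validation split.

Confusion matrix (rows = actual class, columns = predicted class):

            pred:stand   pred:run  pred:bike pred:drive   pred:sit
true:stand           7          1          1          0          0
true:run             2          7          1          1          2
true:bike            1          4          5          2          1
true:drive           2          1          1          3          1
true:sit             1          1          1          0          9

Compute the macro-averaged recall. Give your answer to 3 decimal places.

Per-class recall (TP/(TP+FN)):
  stand: TP=7, FN=1+1+0+0=2 → 7/9 = 0.7778
  run: TP=7, FN=2+1+1+2=6 → 7/13 = 0.5385
  bike: TP=5, FN=1+4+2+1=8 → 5/13 = 0.3846
  drive: TP=3, FN=2+1+1+1=5 → 3/8 = 0.3750
  sit: TP=9, FN=1+1+1+0=3 → 9/12 = 0.7500
Macro-recall = mean = (0.7778 + 0.5385 + 0.3846 + 0.3750 + 0.7500) / 5 = 0.565

0.565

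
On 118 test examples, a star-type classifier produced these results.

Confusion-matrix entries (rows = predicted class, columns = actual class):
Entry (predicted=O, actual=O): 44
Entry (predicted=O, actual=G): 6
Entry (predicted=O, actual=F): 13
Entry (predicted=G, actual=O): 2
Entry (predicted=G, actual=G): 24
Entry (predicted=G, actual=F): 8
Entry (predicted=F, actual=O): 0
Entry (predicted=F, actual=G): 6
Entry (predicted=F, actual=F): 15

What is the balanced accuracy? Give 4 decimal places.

0.6800

Balanced accuracy = mean of per-class recall.
  O: recall = 44/46 = 0.95652
  G: recall = 24/36 = 0.66667
  F: recall = 15/36 = 0.41667
Mean = (0.95652 + 0.66667 + 0.41667) / 3 = 0.6800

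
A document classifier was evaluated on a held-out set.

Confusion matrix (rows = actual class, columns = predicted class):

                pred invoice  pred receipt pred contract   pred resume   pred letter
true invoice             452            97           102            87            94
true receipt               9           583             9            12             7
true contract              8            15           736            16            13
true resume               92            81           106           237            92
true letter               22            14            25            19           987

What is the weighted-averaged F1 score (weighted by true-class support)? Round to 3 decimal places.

Per-class F1 score (2·TP/(2·TP+FP+FN)):
  invoice: TP=452, FP=9+8+92+22=131, FN=97+102+87+94=380 → 904/1415 = 0.6389
  receipt: TP=583, FP=97+15+81+14=207, FN=9+9+12+7=37 → 1166/1410 = 0.8270
  contract: TP=736, FP=102+9+106+25=242, FN=8+15+16+13=52 → 1472/1766 = 0.8335
  resume: TP=237, FP=87+12+16+19=134, FN=92+81+106+92=371 → 474/979 = 0.4842
  letter: TP=987, FP=94+7+13+92=206, FN=22+14+25+19=80 → 1974/2260 = 0.8735
Weighted-F1 score = Σ (supportᵢ/N)·F1 scoreᵢ with N=3915: (832/3915)·0.6389 + (620/3915)·0.8270 + (788/3915)·0.8335 + (608/3915)·0.4842 + (1067/3915)·0.8735 = 0.748

0.748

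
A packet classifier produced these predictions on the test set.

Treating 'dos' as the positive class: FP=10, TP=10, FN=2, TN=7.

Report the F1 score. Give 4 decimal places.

0.6250

Precision = TP/(TP+FP) = 10/20 = 0.5000
Recall = TP/(TP+FN) = 10/12 = 0.8333
F1 = 2·TP/(2·TP+FP+FN) = 20/32 = 0.6250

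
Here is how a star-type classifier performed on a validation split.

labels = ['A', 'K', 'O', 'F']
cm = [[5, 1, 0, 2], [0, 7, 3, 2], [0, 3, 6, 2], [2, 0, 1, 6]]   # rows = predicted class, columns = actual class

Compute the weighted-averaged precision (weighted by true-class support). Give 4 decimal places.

Per-class precision (TP/(TP+FP)):
  A: TP=5, FP=1+0+2=3 → 5/8 = 0.62500
  K: TP=7, FP=0+3+2=5 → 7/12 = 0.58333
  O: TP=6, FP=0+3+2=5 → 6/11 = 0.54545
  F: TP=6, FP=2+0+1=3 → 6/9 = 0.66667
Weighted-precision = Σ (supportᵢ/N)·precisionᵢ with N=40: (7/40)·0.62500 + (11/40)·0.58333 + (10/40)·0.54545 + (12/40)·0.66667 = 0.6062

0.6062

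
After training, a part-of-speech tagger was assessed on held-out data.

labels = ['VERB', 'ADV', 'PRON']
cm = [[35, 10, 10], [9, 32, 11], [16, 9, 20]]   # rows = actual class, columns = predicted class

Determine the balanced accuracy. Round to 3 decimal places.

Balanced accuracy = mean of per-class recall.
  VERB: recall = 35/55 = 0.6364
  ADV: recall = 32/52 = 0.6154
  PRON: recall = 20/45 = 0.4444
Mean = (0.6364 + 0.6154 + 0.4444) / 3 = 0.565

0.565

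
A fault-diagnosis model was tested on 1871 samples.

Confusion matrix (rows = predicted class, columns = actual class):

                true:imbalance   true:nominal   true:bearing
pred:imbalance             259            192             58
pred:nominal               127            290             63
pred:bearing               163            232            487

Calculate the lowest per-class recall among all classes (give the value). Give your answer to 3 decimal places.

0.406

Per-class recall (TP/(TP+FN)):
  imbalance: TP=259, FN=127+163=290 → 259/549 = 0.4718
  nominal: TP=290, FN=192+232=424 → 290/714 = 0.4062
  bearing: TP=487, FN=58+63=121 → 487/608 = 0.8010
Lowest is class 'nominal' with recall = 0.406.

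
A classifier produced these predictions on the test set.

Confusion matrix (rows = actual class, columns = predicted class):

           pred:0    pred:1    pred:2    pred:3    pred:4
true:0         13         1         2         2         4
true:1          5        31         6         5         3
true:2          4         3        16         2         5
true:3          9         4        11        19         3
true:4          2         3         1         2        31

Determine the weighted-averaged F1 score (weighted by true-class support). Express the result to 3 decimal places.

0.589

Per-class F1 score (2·TP/(2·TP+FP+FN)):
  0: TP=13, FP=5+4+9+2=20, FN=1+2+2+4=9 → 26/55 = 0.4727
  1: TP=31, FP=1+3+4+3=11, FN=5+6+5+3=19 → 62/92 = 0.6739
  2: TP=16, FP=2+6+11+1=20, FN=4+3+2+5=14 → 32/66 = 0.4848
  3: TP=19, FP=2+5+2+2=11, FN=9+4+11+3=27 → 38/76 = 0.5000
  4: TP=31, FP=4+3+5+3=15, FN=2+3+1+2=8 → 62/85 = 0.7294
Weighted-F1 score = Σ (supportᵢ/N)·F1 scoreᵢ with N=187: (22/187)·0.4727 + (50/187)·0.6739 + (30/187)·0.4848 + (46/187)·0.5000 + (39/187)·0.7294 = 0.589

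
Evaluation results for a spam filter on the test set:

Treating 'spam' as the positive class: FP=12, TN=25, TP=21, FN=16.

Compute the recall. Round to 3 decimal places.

Recall = TP/(TP+FN) = 21/(21+16) = 21/37 = 0.568

0.568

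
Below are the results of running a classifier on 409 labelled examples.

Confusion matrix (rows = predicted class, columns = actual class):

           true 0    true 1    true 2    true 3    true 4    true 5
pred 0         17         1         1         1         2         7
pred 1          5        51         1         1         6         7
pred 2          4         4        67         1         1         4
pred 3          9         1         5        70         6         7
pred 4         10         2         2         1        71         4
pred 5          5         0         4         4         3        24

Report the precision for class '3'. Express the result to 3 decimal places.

Take TP from the diagonal, FP from the rest of the '3' prediction marginal, FN from the rest of the '3' actual marginal.
precision = TP/(TP+FP).
3: TP=70, FP=9+1+5+6+7=28 → 70/98 = 0.7143

0.714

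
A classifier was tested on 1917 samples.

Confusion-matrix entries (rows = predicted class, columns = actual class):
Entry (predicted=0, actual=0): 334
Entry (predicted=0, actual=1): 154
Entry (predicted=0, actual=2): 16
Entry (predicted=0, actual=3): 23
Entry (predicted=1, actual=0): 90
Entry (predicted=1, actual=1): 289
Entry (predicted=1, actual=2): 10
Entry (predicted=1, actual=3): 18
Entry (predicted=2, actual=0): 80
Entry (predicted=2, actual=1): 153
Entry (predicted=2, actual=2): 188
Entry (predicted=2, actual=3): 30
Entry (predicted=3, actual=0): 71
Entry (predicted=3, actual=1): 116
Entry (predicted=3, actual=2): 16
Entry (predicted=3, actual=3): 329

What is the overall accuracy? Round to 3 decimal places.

Accuracy = trace / total = (334+289+188+329=1140) / 1917 = 1140/1917 = 0.595

0.595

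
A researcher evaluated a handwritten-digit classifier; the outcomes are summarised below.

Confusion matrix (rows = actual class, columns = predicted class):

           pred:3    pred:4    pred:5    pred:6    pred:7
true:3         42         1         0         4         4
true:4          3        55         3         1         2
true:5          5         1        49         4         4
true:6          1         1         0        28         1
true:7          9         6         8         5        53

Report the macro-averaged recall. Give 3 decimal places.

Per-class recall (TP/(TP+FN)):
  3: TP=42, FN=1+0+4+4=9 → 42/51 = 0.8235
  4: TP=55, FN=3+3+1+2=9 → 55/64 = 0.8594
  5: TP=49, FN=5+1+4+4=14 → 49/63 = 0.7778
  6: TP=28, FN=1+1+0+1=3 → 28/31 = 0.9032
  7: TP=53, FN=9+6+8+5=28 → 53/81 = 0.6543
Macro-recall = mean = (0.8235 + 0.8594 + 0.7778 + 0.9032 + 0.6543) / 5 = 0.804

0.804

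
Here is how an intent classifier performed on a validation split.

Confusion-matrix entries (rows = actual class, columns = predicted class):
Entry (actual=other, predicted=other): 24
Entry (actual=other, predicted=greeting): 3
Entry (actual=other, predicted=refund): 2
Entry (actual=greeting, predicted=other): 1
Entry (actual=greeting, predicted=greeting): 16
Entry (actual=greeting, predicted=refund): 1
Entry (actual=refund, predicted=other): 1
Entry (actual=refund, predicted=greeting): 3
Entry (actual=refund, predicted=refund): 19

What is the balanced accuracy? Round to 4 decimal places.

0.8475

Balanced accuracy = mean of per-class recall.
  other: recall = 24/29 = 0.82759
  greeting: recall = 16/18 = 0.88889
  refund: recall = 19/23 = 0.82609
Mean = (0.82759 + 0.88889 + 0.82609) / 3 = 0.8475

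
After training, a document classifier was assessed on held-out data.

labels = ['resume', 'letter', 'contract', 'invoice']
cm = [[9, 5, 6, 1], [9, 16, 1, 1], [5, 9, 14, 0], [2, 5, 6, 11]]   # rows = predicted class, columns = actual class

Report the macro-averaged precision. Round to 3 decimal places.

0.495

Per-class precision (TP/(TP+FP)):
  resume: TP=9, FP=5+6+1=12 → 9/21 = 0.4286
  letter: TP=16, FP=9+1+1=11 → 16/27 = 0.5926
  contract: TP=14, FP=5+9+0=14 → 14/28 = 0.5000
  invoice: TP=11, FP=2+5+6=13 → 11/24 = 0.4583
Macro-precision = mean = (0.4286 + 0.5926 + 0.5000 + 0.4583) / 4 = 0.495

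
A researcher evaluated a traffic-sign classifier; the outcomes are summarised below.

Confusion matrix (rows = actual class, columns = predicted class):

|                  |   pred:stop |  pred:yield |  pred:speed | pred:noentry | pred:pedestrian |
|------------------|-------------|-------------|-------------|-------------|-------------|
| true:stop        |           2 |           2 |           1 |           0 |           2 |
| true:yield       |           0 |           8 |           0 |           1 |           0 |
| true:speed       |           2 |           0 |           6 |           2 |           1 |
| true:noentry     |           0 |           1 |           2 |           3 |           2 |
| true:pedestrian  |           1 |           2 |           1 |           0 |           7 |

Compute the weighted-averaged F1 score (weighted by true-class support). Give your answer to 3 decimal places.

Per-class F1 score (2·TP/(2·TP+FP+FN)):
  stop: TP=2, FP=0+2+0+1=3, FN=2+1+0+2=5 → 4/12 = 0.3333
  yield: TP=8, FP=2+0+1+2=5, FN=0+0+1+0=1 → 16/22 = 0.7273
  speed: TP=6, FP=1+0+2+1=4, FN=2+0+2+1=5 → 12/21 = 0.5714
  noentry: TP=3, FP=0+1+2+0=3, FN=0+1+2+2=5 → 6/14 = 0.4286
  pedestrian: TP=7, FP=2+0+1+2=5, FN=1+2+1+0=4 → 14/23 = 0.6087
Weighted-F1 score = Σ (supportᵢ/N)·F1 scoreᵢ with N=46: (7/46)·0.3333 + (9/46)·0.7273 + (11/46)·0.5714 + (8/46)·0.4286 + (11/46)·0.6087 = 0.550

0.550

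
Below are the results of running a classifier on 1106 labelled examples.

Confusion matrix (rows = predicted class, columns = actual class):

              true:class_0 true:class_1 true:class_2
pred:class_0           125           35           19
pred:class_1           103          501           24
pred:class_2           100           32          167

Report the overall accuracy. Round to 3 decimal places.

0.717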